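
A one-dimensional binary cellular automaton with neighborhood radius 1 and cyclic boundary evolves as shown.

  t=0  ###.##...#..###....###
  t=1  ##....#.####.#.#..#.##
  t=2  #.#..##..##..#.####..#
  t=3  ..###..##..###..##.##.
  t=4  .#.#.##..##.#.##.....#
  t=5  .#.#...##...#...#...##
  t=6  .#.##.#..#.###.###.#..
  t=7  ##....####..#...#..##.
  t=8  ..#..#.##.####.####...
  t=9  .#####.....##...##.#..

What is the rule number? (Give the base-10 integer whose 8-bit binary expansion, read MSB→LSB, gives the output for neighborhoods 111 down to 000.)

150

  nb ###: next=#  (t=0,i=0, bit7=1)
  nb ##.: next=.  (t=0,i=2, bit6=0)
  nb #.#: next=.  (t=0,i=3, bit5=0)
  nb #..: next=#  (t=0,i=6, bit4=1)
  nb .##: next=.  (t=0,i=4, bit3=0)
  nb .#.: next=#  (t=0,i=9, bit2=1)
  nb ..#: next=#  (t=0,i=8, bit1=1)
  nb ...: next=.  (t=0,i=7, bit0=0)
  bits 10010110 = 150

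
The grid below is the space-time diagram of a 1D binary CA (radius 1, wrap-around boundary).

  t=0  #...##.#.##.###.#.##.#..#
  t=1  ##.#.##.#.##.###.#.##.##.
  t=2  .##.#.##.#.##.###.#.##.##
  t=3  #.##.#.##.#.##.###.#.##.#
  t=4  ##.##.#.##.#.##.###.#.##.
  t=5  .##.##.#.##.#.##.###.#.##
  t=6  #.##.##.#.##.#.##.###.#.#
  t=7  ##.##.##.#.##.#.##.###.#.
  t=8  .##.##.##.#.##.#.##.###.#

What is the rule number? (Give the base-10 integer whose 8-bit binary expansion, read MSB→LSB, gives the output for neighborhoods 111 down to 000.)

242

  ###|#  b7=1 t=0,i=13
  ##.|#  b6=1 t=0,i=0
  #.#|#  b5=1 t=0,i=6
  #..|#  b4=1 t=0,i=1
  .##|.  b3=0 t=0,i=4
  .#.|.  b2=0 t=0,i=7
  ..#|#  b1=1 t=0,i=3
  ...|.  b0=0 t=0,i=2
  bits 11110010 = 242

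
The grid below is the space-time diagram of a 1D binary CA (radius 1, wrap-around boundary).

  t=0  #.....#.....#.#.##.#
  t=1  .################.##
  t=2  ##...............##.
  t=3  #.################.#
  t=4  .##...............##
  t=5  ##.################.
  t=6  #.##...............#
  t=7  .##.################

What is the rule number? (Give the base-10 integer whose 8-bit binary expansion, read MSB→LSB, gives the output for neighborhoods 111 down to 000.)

  nb ###: next=.  (t=1,i=2, bit7=0)
  nb ##.: next=.  (t=0,i=0, bit6=0)
  nb #.#: next=#  (t=0,i=13, bit5=1)
  nb #..: next=#  (t=0,i=1, bit4=1)
  nb .##: next=#  (t=0,i=16, bit3=1)
  nb .#.: next=#  (t=0,i=6, bit2=1)
  nb ..#: next=#  (t=0,i=5, bit1=1)
  nb ...: next=#  (t=0,i=2, bit0=1)
  bits 00111111 = 63

63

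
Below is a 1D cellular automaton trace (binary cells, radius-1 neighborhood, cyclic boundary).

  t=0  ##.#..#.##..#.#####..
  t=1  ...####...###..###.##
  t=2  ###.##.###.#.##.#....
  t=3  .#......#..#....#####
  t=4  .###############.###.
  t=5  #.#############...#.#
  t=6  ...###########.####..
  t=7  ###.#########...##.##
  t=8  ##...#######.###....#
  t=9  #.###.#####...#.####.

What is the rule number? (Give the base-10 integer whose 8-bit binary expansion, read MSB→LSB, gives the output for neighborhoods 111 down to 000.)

  nb ###: next=#  (t=0,i=15, bit7=1)
  nb ##.: next=.  (t=0,i=1, bit6=0)
  nb #.#: next=.  (t=0,i=2, bit5=0)
  nb #..: next=#  (t=0,i=4, bit4=1)
  nb .##: next=.  (t=0,i=0, bit3=0)
  nb .#.: next=#  (t=0,i=3, bit2=1)
  nb ..#: next=#  (t=0,i=5, bit1=1)
  nb ...: next=#  (t=1,i=1, bit0=1)
  bits 10010111 = 151

151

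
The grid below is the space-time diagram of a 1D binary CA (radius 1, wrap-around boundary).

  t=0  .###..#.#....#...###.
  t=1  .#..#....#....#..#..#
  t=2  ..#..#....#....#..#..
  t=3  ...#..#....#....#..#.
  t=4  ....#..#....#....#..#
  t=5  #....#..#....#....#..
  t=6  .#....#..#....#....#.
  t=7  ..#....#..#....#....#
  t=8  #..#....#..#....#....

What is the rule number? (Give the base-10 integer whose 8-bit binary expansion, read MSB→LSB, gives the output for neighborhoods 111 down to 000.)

24

  nb ###: next=.  (t=0,i=2, bit7=0)
  nb ##.: next=.  (t=0,i=3, bit6=0)
  nb #.#: next=.  (t=0,i=7, bit5=0)
  nb #..: next=#  (t=0,i=4, bit4=1)
  nb .##: next=#  (t=0,i=1, bit3=1)
  nb .#.: next=.  (t=0,i=6, bit2=0)
  nb ..#: next=.  (t=0,i=0, bit1=0)
  nb ...: next=.  (t=0,i=10, bit0=0)
  bits 00011000 = 24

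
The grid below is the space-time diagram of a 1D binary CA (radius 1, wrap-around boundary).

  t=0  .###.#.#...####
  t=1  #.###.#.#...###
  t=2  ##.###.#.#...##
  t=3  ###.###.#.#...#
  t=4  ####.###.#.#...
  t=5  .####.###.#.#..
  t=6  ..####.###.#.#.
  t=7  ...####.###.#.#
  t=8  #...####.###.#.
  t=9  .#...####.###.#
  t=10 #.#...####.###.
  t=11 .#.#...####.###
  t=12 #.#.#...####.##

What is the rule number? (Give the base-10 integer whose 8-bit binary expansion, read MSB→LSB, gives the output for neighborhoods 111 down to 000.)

  nb ###: next=#  (t=0,i=2, bit7=1)
  nb ##.: next=#  (t=0,i=3, bit6=1)
  nb #.#: next=#  (t=0,i=0, bit5=1)
  nb #..: next=#  (t=0,i=8, bit4=1)
  nb .##: next=.  (t=0,i=1, bit3=0)
  nb .#.: next=.  (t=0,i=5, bit2=0)
  nb ..#: next=.  (t=0,i=10, bit1=0)
  nb ...: next=.  (t=0,i=9, bit0=0)
  bits 11110000 = 240

240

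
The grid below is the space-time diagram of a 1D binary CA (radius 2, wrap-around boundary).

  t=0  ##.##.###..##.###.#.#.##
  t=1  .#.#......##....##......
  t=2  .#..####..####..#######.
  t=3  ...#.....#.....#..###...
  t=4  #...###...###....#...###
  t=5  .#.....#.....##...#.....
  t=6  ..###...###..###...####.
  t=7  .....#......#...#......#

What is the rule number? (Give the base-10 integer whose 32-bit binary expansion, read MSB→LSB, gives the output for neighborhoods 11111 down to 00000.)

  #####|#  b31=1 t=2,i=18
  ####.|.  b30=0 t=0,i=0
  ###.#|#  b29=1 t=0,i=1
  ###..|.  b28=0 t=0,i=8
  ##.##|.  b27=0 t=0,i=2
  ##.#.|#  b26=1 t=0,i=17
  ##..#|.  b25=0 t=0,i=9
  ##...|#  b24=1 t=1,i=12
  #.###|.  b23=0 t=0,i=6
  #.##.|#  b22=1 t=0,i=3
  #.#.#|.  b21=0 t=0,i=18
  #.#..|.  b20=0 t=1,i=3
  #..##|#  b19=1 t=0,i=10
  #..#.|.  b18=0 t=2,i=0
  #...#|.  b17=0 t=4,i=2
  #....|#  b16=1 t=1,i=5
  .####|.  b15=0 t=0,i=23
  .###.|.  b14=0 t=0,i=7
  .##.#|.  b13=0 t=0,i=4
  .##..|#  b12=1 t=1,i=11
  .#.##|.  b11=0 t=0,i=21
  .#.#.|.  b10=0 t=0,i=19
  .#..#|.  b9=0 t=2,i=2
  .#...|#  b8=1 t=1,i=4
  ..###|.  b7=0 t=2,i=4
  ..##.|#  b6=1 t=0,i=11
  ..#.#|#  b5=1 t=1,i=1
  ..#..|.  b4=0 t=2,i=1
  ...##|.  b3=0 t=1,i=9
  ...#.|.  b2=0 t=1,i=0
  ....#|.  b1=0 t=1,i=8
  .....|#  b0=1 t=1,i=6
  bits 10100101010010010001000101100001 = 2773029217

2773029217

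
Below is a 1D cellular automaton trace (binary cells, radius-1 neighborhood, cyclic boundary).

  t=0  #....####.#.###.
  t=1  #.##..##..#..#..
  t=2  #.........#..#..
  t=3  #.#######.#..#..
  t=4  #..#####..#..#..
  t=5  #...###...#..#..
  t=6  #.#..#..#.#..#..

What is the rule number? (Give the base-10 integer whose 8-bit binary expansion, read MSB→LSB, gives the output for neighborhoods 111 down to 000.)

  ### -> #   bit 7 = 1  t=0,i=6
  ##. -> .   bit 6 = 0  t=0,i=8
  #.# -> .   bit 5 = 0  t=0,i=9
  #.. -> .   bit 4 = 0  t=0,i=1
  .## -> .   bit 3 = 0  t=0,i=5
  .#. -> #   bit 2 = 1  t=0,i=0
  ..# -> .   bit 1 = 0  t=0,i=4
  ... -> #   bit 0 = 1  t=0,i=2
  bits 10000101 = 133

133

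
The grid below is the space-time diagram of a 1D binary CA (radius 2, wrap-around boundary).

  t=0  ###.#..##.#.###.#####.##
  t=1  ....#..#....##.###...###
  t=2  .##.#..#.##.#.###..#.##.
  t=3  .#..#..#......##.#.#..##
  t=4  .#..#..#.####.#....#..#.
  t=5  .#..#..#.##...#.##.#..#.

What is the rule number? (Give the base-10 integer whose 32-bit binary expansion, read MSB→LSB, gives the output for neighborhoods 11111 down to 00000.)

177459443

  nb #####: next=.  (t=0,i=0, bit31=0)
  nb ####.: next=.  (t=0,i=1, bit30=0)
  nb ###.#: next=.  (t=0,i=2, bit29=0)
  nb ###..: next=.  (t=1,i=17, bit28=0)
  nb ##.##: next=#  (t=0,i=15, bit27=1)
  nb ##.#.: next=.  (t=0,i=3, bit26=0)
  nb ##..#: next=#  (t=2,i=17, bit25=1)
  nb ##...: next=.  (t=1,i=0, bit24=0)
  nb #.###: next=#  (t=0,i=12, bit23=1)
  nb #.##.: next=.  (t=2,i=9, bit22=0)
  nb #.#.#: next=.  (t=0,i=10, bit21=0)
  nb #.#..: next=#  (t=0,i=4, bit20=1)
  nb #..##: next=.  (t=0,i=6, bit19=0)
  nb #..#.: next=.  (t=1,i=6, bit18=0)
  nb #...#: next=#  (t=1,i=19, bit17=1)
  nb #....: next=#  (t=1,i=1, bit16=1)
  nb .####: next=#  (t=0,i=17, bit15=1)
  nb .###.: next=#  (t=0,i=13, bit14=1)
  nb .##.#: next=.  (t=0,i=8, bit13=0)
  nb .##..: next=#  (t=2,i=22, bit12=1)
  nb .#.##: next=.  (t=0,i=11, bit11=0)
  nb .#.#.: next=.  (t=3,i=18, bit10=0)
  nb .#..#: next=.  (t=0,i=5, bit9=0)
  nb .#...: next=.  (t=1,i=8, bit8=0)
  nb ..###: next=#  (t=1,i=21, bit7=1)
  nb ..##.: next=#  (t=0,i=7, bit6=1)
  nb ..#.#: next=#  (t=2,i=7, bit5=1)
  nb ..#..: next=#  (t=1,i=4, bit4=1)
  nb ...##: next=.  (t=1,i=11, bit3=0)
  nb ...#.: next=.  (t=1,i=3, bit2=0)
  nb ....#: next=#  (t=1,i=2, bit1=1)
  nb .....: next=#  (t=3,i=10, bit0=1)
  bits 00001010100100111101000011110011 = 177459443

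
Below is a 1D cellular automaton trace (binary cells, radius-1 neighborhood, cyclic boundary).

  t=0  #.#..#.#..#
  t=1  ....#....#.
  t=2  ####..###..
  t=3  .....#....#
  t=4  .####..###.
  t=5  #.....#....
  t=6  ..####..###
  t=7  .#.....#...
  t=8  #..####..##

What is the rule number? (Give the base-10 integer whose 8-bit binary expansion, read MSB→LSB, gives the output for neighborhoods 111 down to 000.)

3

  [7] ### => .  t=2,i=1
  [6] ##. => .  t=0,i=0
  [5] #.# => .  t=0,i=1
  [4] #.. => .  t=0,i=3
  [3] .## => .  t=0,i=10
  [2] .#. => .  t=0,i=2
  [1] ..# => #  t=0,i=4
  [0] ... => #  t=1,i=0
  bits 00000011 = 3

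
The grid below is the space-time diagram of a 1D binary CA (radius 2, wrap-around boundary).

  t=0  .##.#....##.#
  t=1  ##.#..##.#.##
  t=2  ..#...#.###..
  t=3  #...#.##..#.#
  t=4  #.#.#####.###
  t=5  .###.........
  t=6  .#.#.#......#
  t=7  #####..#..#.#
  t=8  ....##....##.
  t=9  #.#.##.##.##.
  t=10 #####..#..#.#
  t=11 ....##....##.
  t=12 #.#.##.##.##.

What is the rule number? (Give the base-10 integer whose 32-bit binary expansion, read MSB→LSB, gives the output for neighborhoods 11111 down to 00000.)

375594210

  [31] ##### => .  t=4,i=6
  [30] ####. => .  t=1,i=0
  [29] ###.# => .  t=1,i=1
  [28] ###.. => #  t=2,i=10
  [27] ##.## => .  t=4,i=9
  [26] ##.#. => #  t=0,i=3
  [25] ##..# => #  t=3,i=8
  [24] ##... => .  t=2,i=11
  [23] #.### => .  t=1,i=11
  [22] #.##. => #  t=0,i=1
  [21] #.#.# => #  t=0,i=12
  [20] #.#.. => .  t=0,i=4
  [19] #..## => .  t=1,i=5
  [18] #..#. => .  t=3,i=9
  [17] #...# => #  t=2,i=4
  [16] #.... => #  t=0,i=6
  [15] .#### => .  t=1,i=12
  [14] .###. => .  t=2,i=9
  [13] .##.# => .  t=0,i=2
  [12] .##.. => #  t=3,i=0
  [11] .#.## => #  t=0,i=0
  [10] .#.#. => #  t=6,i=0
  [9] .#..# => .  t=1,i=4
  [8] .#... => .  t=0,i=5
  [7] ..### => #  t=5,i=1
  [6] ..##. => #  t=0,i=9
  [5] ..#.# => #  t=2,i=6
  [4] ..#.. => .  t=2,i=2
  [3] ...## => .  t=0,i=8
  [2] ...#. => .  t=2,i=1
  [1] ....# => #  t=0,i=7
  [0] ..... => .  t=5,i=6
  bits 00010110011000110001110011100010 = 375594210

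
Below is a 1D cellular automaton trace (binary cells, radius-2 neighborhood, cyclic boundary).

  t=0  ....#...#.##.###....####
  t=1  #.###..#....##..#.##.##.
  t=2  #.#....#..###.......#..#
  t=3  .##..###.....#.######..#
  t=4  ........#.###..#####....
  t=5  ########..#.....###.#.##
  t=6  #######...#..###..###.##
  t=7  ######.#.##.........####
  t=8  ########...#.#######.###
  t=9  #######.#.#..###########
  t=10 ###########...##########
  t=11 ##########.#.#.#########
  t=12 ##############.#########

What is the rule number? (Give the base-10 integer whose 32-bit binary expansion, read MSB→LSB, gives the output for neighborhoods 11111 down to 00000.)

  nb #####: next=#  (t=3,i=17, bit31=1)
  nb ####.: next=#  (t=0,i=22, bit30=1)
  nb ###.#: next=#  (t=5,i=18, bit29=1)
  nb ###..: next=.  (t=0,i=15, bit28=0)
  nb ##.##: next=#  (t=0,i=12, bit27=1)
  nb ##.#.: next=#  (t=1,i=23, bit26=1)
  nb ##..#: next=.  (t=1,i=5, bit25=0)
  nb ##...: next=#  (t=0,i=0, bit24=1)
  nb #.###: next=#  (t=0,i=13, bit23=1)
  nb #.##.: next=.  (t=0,i=10, bit22=0)
  nb #.#.#: next=#  (t=1,i=0, bit21=1)
  nb #.#..: next=#  (t=2,i=2, bit20=1)
  nb #..##: next=.  (t=2,i=9, bit19=0)
  nb #..#.: next=.  (t=1,i=6, bit18=0)
  nb #...#: next=.  (t=0,i=6, bit17=0)
  nb #....: next=.  (t=0,i=1, bit16=0)
  nb .####: next=#  (t=0,i=21, bit15=1)
  nb .###.: next=.  (t=0,i=14, bit14=0)
  nb .##.#: next=.  (t=0,i=11, bit13=0)
  nb .##..: next=.  (t=1,i=13, bit12=0)
  nb .#.##: next=.  (t=0,i=9, bit11=0)
  nb .#.#.: next=#  (t=9,i=9, bit10=1)
  nb .#..#: next=.  (t=2,i=8, bit9=0)
  nb .#...: next=.  (t=0,i=5, bit8=0)
  nb ..###: next=.  (t=0,i=20, bit7=0)
  nb ..##.: next=#  (t=1,i=12, bit6=1)
  nb ..#.#: next=.  (t=0,i=8, bit5=0)
  nb ..#..: next=#  (t=0,i=4, bit4=1)
  nb ...##: next=#  (t=0,i=19, bit3=1)
  nb ...#.: next=#  (t=0,i=3, bit2=1)
  nb ....#: next=#  (t=0,i=2, bit1=1)
  nb .....: next=#  (t=2,i=15, bit0=1)
  bits 11101101101100001000010001011111 = 3987768415

3987768415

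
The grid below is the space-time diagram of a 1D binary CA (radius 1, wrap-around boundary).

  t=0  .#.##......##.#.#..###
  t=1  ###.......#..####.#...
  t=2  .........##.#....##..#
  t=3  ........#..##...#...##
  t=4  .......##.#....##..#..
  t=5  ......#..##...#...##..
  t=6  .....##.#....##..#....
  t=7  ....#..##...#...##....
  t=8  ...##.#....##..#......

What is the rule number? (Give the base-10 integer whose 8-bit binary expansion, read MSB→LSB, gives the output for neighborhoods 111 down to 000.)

  ###|.  b7=0 t=0,i=20
  ##.|.  b6=0 t=0,i=4
  #.#|#  b5=1 t=0,i=0
  #..|.  b4=0 t=0,i=5
  .##|.  b3=0 t=0,i=3
  .#.|#  b2=1 t=0,i=1
  ..#|#  b1=1 t=0,i=10
  ...|.  b0=0 t=0,i=6
  bits 00100110 = 38

38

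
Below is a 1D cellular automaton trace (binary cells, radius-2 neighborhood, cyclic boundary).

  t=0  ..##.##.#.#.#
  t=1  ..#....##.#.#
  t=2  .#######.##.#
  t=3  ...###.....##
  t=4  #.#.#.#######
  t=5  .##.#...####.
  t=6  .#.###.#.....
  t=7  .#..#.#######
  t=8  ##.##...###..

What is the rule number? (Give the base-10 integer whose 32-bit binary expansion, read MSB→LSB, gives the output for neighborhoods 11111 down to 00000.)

  ##### -> #   bit 31 = 1  t=2,i=3
  ####. -> .   bit 30 = 0  t=2,i=6
  ###.# -> .   bit 29 = 0  t=2,i=7
  ###.. -> .   bit 28 = 0  t=3,i=5
  ##.## -> .   bit 27 = 0  t=0,i=4
  ##.#. -> #   bit 26 = 1  t=0,i=7
  ##..# -> .   bit 25 = 0  t=5,i=12
  ##... -> #   bit 24 = 1  t=3,i=0
  #.### -> .   bit 23 = 0  t=2,i=1
  #.##. -> .   bit 22 = 0  t=0,i=5
  #.#.# -> #   bit 21 = 1  t=0,i=8
  #.#.. -> #   bit 20 = 1  t=0,i=12
  #..## -> .   bit 19 = 0  t=0,i=1
  #..#. -> #   bit 18 = 1  t=1,i=1
  #...# -> .   bit 17 = 0  t=3,i=1
  #.... -> #   bit 16 = 1  t=1,i=4
  .#### -> .   bit 15 = 0  t=2,i=2
  .###. -> #   bit 14 = 1  t=3,i=4
  .##.# -> .   bit 13 = 0  t=0,i=3
  .##.. -> #   bit 12 = 1  t=3,i=12
  .#.## -> .   bit 11 = 0  t=2,i=0
  .#.#. -> .   bit 10 = 0  t=0,i=9
  .#..# -> .   bit 9 = 0  t=0,i=0
  .#... -> #   bit 8 = 1  t=1,i=3
  ..### -> .   bit 7 = 0  t=3,i=3
  ..##. -> #   bit 6 = 1  t=0,i=2
  ..#.# -> #   bit 5 = 1  t=6,i=1
  ..#.. -> #   bit 4 = 1  t=1,i=2
  ...## -> #   bit 3 = 1  t=1,i=6
  ...#. -> .   bit 2 = 0  t=6,i=0
  ....# -> #   bit 1 = 1  t=1,i=5
  ..... -> #   bit 0 = 1  t=3,i=8
  bits 10000101001101010101000101111011 = 2234863995

2234863995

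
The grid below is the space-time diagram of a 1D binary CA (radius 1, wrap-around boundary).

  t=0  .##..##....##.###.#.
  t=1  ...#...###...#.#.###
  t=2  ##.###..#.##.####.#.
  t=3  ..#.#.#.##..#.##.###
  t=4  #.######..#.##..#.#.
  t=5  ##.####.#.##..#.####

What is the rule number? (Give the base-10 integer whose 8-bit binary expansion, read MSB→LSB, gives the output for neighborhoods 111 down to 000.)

  ### -> #   bit 7 = 1  t=0,i=15
  ##. -> .   bit 6 = 0  t=0,i=2
  #.# -> #   bit 5 = 1  t=0,i=13
  #.. -> #   bit 4 = 1  t=0,i=3
  .## -> .   bit 3 = 0  t=0,i=1
  .#. -> #   bit 2 = 1  t=0,i=18
  ..# -> .   bit 1 = 0  t=0,i=0
  ... -> #   bit 0 = 1  t=0,i=8
  bits 10110101 = 181

181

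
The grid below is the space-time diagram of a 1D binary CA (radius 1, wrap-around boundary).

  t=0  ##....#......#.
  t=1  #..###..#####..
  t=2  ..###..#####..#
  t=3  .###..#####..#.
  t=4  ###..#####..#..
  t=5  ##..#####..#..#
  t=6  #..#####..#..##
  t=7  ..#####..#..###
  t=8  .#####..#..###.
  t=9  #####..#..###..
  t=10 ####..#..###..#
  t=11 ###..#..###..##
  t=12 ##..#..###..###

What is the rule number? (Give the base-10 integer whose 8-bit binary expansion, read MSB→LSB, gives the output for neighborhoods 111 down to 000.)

  [7] ### => #  t=1,i=4
  [6] ##. => .  t=0,i=1
  [5] #.# => .  t=0,i=14
  [4] #.. => .  t=0,i=2
  [3] .## => #  t=0,i=0
  [2] .#. => .  t=0,i=6
  [1] ..# => #  t=0,i=5
  [0] ... => #  t=0,i=3
  bits 10001011 = 139

139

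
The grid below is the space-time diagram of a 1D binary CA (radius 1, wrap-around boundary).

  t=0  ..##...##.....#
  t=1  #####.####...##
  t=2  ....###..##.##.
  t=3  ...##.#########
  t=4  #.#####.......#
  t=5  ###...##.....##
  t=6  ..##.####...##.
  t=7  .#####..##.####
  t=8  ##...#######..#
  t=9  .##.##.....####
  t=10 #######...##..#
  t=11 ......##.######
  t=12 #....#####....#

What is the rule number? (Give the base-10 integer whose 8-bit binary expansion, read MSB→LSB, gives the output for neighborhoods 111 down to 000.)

126

  nb ###: next=.  (t=1,i=0, bit7=0)
  nb ##.: next=#  (t=0,i=3, bit6=1)
  nb #.#: next=#  (t=1,i=5, bit5=1)
  nb #..: next=#  (t=0,i=0, bit4=1)
  nb .##: next=#  (t=0,i=2, bit3=1)
  nb .#.: next=#  (t=0,i=14, bit2=1)
  nb ..#: next=#  (t=0,i=1, bit1=1)
  nb ...: next=.  (t=0,i=5, bit0=0)
  bits 01111110 = 126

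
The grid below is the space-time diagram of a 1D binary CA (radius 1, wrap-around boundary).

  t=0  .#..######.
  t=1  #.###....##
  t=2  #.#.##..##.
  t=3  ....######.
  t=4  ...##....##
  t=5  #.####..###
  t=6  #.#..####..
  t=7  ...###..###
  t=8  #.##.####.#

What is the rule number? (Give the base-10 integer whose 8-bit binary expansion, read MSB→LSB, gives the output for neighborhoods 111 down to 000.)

90

  ###|.  b7=0 t=0,i=5
  ##.|#  b6=1 t=0,i=9
  #.#|.  b5=0 t=1,i=1
  #..|#  b4=1 t=0,i=2
  .##|#  b3=1 t=0,i=4
  .#.|.  b2=0 t=0,i=1
  ..#|#  b1=1 t=0,i=0
  ...|.  b0=0 t=1,i=6
  bits 01011010 = 90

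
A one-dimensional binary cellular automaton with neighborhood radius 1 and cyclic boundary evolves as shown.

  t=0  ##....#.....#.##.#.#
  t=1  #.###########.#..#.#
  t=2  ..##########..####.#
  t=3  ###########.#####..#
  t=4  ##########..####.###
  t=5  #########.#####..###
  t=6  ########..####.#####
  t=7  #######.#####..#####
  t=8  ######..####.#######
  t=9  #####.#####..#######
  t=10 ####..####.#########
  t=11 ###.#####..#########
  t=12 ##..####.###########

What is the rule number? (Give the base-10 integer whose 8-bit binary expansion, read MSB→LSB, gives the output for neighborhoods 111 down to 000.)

159

  ###|#  b7=1 t=0,i=0
  ##.|.  b6=0 t=0,i=1
  #.#|.  b5=0 t=0,i=13
  #..|#  b4=1 t=0,i=2
  .##|#  b3=1 t=0,i=14
  .#.|#  b2=1 t=0,i=6
  ..#|#  b1=1 t=0,i=5
  ...|#  b0=1 t=0,i=3
  bits 10011111 = 159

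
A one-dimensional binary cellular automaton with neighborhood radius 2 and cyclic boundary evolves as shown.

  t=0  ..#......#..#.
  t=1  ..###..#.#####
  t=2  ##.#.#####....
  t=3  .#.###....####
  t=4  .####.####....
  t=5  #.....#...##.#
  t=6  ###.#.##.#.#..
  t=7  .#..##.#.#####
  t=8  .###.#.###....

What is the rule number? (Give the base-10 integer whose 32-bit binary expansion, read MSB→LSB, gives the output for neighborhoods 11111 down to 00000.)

62750522

  nb #####: next=.  (t=1,i=11, bit31=0)
  nb ####.: next=.  (t=1,i=12, bit30=0)
  nb ###.#: next=.  (t=3,i=13, bit29=0)
  nb ###..: next=.  (t=1,i=4, bit28=0)
  nb ##.##: next=.  (t=4,i=5, bit27=0)
  nb ##.#.: next=.  (t=2,i=2, bit26=0)
  nb ##..#: next=#  (t=1,i=0, bit25=1)
  nb ##...: next=#  (t=2,i=10, bit24=1)
  nb #.###: next=#  (t=1,i=9, bit23=1)
  nb #.##.: next=.  (t=5,i=13, bit22=0)
  nb #.#.#: next=#  (t=2,i=3, bit21=1)
  nb #.#..: next=#  (t=6,i=11, bit20=1)
  nb #..##: next=#  (t=1,i=1, bit19=1)
  nb #..#.: next=#  (t=0,i=11, bit18=1)
  nb #...#: next=.  (t=0,i=0, bit17=0)
  nb #....: next=#  (t=0,i=4, bit16=1)
  nb .####: next=.  (t=1,i=10, bit15=0)
  nb .###.: next=#  (t=1,i=3, bit14=1)
  nb .##.#: next=#  (t=2,i=1, bit13=1)
  nb .##..: next=#  (t=5,i=0, bit12=1)
  nb .#.##: next=#  (t=1,i=8, bit11=1)
  nb .#.#.: next=#  (t=6,i=10, bit10=1)
  nb .#..#: next=#  (t=0,i=10, bit9=1)
  nb .#...: next=#  (t=0,i=3, bit8=1)
  nb ..###: next=.  (t=1,i=2, bit7=0)
  nb ..##.: next=.  (t=2,i=0, bit6=0)
  nb ..#.#: next=#  (t=1,i=7, bit5=1)
  nb ..#..: next=#  (t=0,i=2, bit4=1)
  nb ...##: next=#  (t=2,i=13, bit3=1)
  nb ...#.: next=.  (t=0,i=1, bit2=0)
  nb ....#: next=#  (t=0,i=7, bit1=1)
  nb .....: next=.  (t=0,i=5, bit0=0)
  bits 00000011101111010111111100111010 = 62750522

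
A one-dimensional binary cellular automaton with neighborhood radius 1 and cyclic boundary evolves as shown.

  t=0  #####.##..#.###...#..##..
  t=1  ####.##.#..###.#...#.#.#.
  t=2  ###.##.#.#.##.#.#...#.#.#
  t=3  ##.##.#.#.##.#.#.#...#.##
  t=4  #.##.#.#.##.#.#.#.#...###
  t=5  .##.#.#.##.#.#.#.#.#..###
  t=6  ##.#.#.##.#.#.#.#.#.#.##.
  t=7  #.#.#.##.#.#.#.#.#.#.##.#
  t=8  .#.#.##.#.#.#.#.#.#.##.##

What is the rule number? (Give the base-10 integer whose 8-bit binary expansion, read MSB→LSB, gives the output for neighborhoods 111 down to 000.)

184

  [7] ### => #  t=0,i=1
  [6] ##. => .  t=0,i=4
  [5] #.# => #  t=0,i=5
  [4] #.. => #  t=0,i=8
  [3] .## => #  t=0,i=0
  [2] .#. => .  t=0,i=10
  [1] ..# => .  t=0,i=9
  [0] ... => .  t=0,i=16
  bits 10111000 = 184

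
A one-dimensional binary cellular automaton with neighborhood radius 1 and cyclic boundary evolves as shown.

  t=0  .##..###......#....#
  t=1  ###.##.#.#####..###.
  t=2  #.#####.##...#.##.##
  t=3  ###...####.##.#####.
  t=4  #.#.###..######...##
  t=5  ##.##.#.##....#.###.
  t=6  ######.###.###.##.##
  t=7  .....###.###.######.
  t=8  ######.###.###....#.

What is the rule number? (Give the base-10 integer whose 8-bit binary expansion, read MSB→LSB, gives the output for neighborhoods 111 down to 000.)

107

  nb ###: next=.  (t=0,i=6, bit7=0)
  nb ##.: next=#  (t=0,i=2, bit6=1)
  nb #.#: next=#  (t=0,i=0, bit5=1)
  nb #..: next=.  (t=0,i=3, bit4=0)
  nb .##: next=#  (t=0,i=1, bit3=1)
  nb .#.: next=.  (t=0,i=14, bit2=0)
  nb ..#: next=#  (t=0,i=4, bit1=1)
  nb ...: next=#  (t=0,i=9, bit0=1)
  bits 01101011 = 107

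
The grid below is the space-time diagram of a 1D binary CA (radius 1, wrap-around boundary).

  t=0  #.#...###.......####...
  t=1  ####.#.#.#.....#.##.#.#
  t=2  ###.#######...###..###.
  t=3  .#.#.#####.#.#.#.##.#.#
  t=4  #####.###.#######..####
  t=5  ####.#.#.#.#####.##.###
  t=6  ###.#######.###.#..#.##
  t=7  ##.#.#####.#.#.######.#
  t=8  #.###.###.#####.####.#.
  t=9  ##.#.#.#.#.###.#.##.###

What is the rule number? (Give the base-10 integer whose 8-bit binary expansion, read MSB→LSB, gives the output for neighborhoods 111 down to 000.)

182

  ###|#  b7=1 t=0,i=7
  ##.|.  b6=0 t=0,i=8
  #.#|#  b5=1 t=0,i=1
  #..|#  b4=1 t=0,i=3
  .##|.  b3=0 t=0,i=6
  .#.|#  b2=1 t=0,i=0
  ..#|#  b1=1 t=0,i=5
  ...|.  b0=0 t=0,i=4
  bits 10110110 = 182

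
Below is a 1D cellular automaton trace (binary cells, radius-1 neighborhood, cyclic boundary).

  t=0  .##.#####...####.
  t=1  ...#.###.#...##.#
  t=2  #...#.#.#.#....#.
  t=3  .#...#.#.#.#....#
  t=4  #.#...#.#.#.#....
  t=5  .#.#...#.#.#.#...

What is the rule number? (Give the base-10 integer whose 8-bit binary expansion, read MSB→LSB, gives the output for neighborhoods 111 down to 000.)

176

  [7] ### => #  t=0,i=5
  [6] ##. => .  t=0,i=2
  [5] #.# => #  t=0,i=3
  [4] #.. => #  t=0,i=9
  [3] .## => .  t=0,i=1
  [2] .#. => .  t=1,i=3
  [1] ..# => .  t=0,i=0
  [0] ... => .  t=0,i=10
  bits 10110000 = 176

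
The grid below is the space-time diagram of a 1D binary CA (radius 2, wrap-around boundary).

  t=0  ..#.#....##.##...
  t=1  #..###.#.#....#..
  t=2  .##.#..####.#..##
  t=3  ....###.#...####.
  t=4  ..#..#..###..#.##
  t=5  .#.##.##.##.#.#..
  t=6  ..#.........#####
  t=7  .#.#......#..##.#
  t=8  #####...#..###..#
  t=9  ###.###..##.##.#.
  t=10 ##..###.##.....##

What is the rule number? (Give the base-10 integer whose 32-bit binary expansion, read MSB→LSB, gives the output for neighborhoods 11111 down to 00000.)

  [31] ##### => #  t=6,i=14
  [30] ####. => .  t=2,i=9
  [29] ###.# => .  t=1,i=5
  [28] ###.. => #  t=3,i=15
  [27] ##.## => .  t=0,i=11
  [26] ##.#. => .  t=1,i=6
  [25] ##..# => .  t=4,i=0
  [24] ##... => #  t=0,i=14
  [23] #.### => #  t=9,i=0
  [22] #.##. => .  t=0,i=12
  [21] #.#.# => #  t=1,i=7
  [20] #.#.. => #  t=0,i=4
  [19] #..## => #  t=1,i=2
  [18] #..#. => #  t=1,i=16
  [17] #...# => #  t=3,i=10
  [16] #.... => .  t=0,i=6
  [15] .#### => #  t=2,i=8
  [14] .###. => #  t=1,i=4
  [13] .##.# => .  t=0,i=10
  [12] .##.. => .  t=0,i=13
  [11] .#.## => #  t=4,i=14
  [10] .#.#. => #  t=0,i=3
  [9] .#..# => #  t=1,i=1
  [8] .#... => #  t=0,i=5
  [7] ..### => .  t=1,i=3
  [6] ..##. => #  t=0,i=9
  [5] ..#.# => .  t=0,i=2
  [4] ..#.. => .  t=1,i=0
  [3] ...## => .  t=0,i=8
  [2] ...#. => .  t=0,i=1
  [1] ....# => #  t=0,i=0
  [0] ..... => .  t=0,i=16
  bits 10010001101111101100111101000010 = 2445201218

2445201218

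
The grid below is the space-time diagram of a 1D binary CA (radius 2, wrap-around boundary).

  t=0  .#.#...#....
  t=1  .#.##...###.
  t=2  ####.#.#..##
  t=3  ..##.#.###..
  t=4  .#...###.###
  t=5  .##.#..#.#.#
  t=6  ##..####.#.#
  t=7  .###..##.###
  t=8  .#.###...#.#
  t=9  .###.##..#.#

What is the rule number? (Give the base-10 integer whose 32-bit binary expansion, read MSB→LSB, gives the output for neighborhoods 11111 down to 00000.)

  [31] ##### => .  t=2,i=0
  [30] ####. => #  t=2,i=2
  [29] ###.# => #  t=2,i=3
  [28] ###.. => #  t=1,i=10
  [27] ##.## => .  t=4,i=8
  [26] ##.#. => .  t=2,i=4
  [25] ##..# => #  t=1,i=11
  [24] ##... => #  t=1,i=5
  [23] #.### => #  t=3,i=7
  [22] #.##. => #  t=1,i=3
  [21] #.#.# => #  t=2,i=5
  [20] #.#.. => #  t=0,i=3
  [19] #..## => #  t=2,i=9
  [18] #..#. => #  t=1,i=0
  [17] #...# => .  t=0,i=5
  [16] #.... => #  t=0,i=9
  [15] .#### => .  t=2,i=11
  [14] .###. => .  t=1,i=9
  [13] .##.# => .  t=3,i=3
  [12] .##.. => .  t=1,i=4
  [11] .#.## => #  t=1,i=2
  [10] .#.#. => .  t=0,i=2
  [9] .#..# => #  t=2,i=8
  [8] .#... => #  t=0,i=4
  [7] ..### => .  t=1,i=8
  [6] ..##. => .  t=3,i=2
  [5] ..#.# => #  t=0,i=1
  [4] ..#.. => .  t=0,i=7
  [3] ...## => #  t=1,i=7
  [2] ...#. => .  t=0,i=0
  [1] ....# => .  t=0,i=11
  [0] ..... => #  t=0,i=10
  bits 01110011111111010000101100101001 = 1945963305

1945963305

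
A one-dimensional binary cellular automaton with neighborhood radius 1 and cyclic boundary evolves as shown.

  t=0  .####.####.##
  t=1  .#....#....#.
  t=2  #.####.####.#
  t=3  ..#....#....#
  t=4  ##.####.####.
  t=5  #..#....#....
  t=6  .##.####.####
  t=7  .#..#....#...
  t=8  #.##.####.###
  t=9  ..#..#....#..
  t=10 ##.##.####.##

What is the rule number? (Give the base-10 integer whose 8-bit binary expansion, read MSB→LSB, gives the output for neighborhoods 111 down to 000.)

  ### -> .   bit 7 = 0  t=0,i=2
  ##. -> .   bit 6 = 0  t=0,i=4
  #.# -> .   bit 5 = 0  t=0,i=0
  #.. -> #   bit 4 = 1  t=1,i=2
  .## -> #   bit 3 = 1  t=0,i=1
  .#. -> .   bit 2 = 0  t=1,i=1
  ..# -> #   bit 1 = 1  t=1,i=0
  ... -> #   bit 0 = 1  t=1,i=3
  bits 00011011 = 27

27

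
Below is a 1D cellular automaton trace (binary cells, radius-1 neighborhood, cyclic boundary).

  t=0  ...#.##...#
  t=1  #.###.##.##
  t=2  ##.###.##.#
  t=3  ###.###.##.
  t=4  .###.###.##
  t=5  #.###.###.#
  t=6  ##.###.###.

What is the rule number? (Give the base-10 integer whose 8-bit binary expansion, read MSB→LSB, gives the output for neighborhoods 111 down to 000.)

246

  ### -> #   bit 7 = 1  t=1,i=3
  ##. -> #   bit 6 = 1  t=0,i=6
  #.# -> #   bit 5 = 1  t=0,i=4
  #.. -> #   bit 4 = 1  t=0,i=0
  .## -> .   bit 3 = 0  t=0,i=5
  .#. -> #   bit 2 = 1  t=0,i=3
  ..# -> #   bit 1 = 1  t=0,i=2
  ... -> .   bit 0 = 0  t=0,i=1
  bits 11110110 = 246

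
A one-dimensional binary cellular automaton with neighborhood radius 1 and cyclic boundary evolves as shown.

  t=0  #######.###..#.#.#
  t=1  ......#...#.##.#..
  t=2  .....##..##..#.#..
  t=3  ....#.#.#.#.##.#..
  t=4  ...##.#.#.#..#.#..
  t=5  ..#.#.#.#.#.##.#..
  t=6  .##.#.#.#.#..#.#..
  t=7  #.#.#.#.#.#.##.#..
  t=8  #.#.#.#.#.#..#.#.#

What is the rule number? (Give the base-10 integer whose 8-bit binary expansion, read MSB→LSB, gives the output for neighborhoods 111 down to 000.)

70

  [7] ### => .  t=0,i=0
  [6] ##. => #  t=0,i=6
  [5] #.# => .  t=0,i=7
  [4] #.. => .  t=0,i=11
  [3] .## => .  t=0,i=8
  [2] .#. => #  t=0,i=13
  [1] ..# => #  t=0,i=12
  [0] ... => .  t=1,i=0
  bits 01000110 = 70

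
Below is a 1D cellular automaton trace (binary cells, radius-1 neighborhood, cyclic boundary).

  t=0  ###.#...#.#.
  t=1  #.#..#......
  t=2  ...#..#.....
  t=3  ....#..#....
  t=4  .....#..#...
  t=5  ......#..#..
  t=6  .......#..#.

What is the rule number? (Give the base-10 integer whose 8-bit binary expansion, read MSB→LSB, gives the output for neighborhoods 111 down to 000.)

88

  ### -> .   bit 7 = 0  t=0,i=1
  ##. -> #   bit 6 = 1  t=0,i=2
  #.# -> .   bit 5 = 0  t=0,i=3
  #.. -> #   bit 4 = 1  t=0,i=5
  .## -> #   bit 3 = 1  t=0,i=0
  .#. -> .   bit 2 = 0  t=0,i=4
  ..# -> .   bit 1 = 0  t=0,i=7
  ... -> .   bit 0 = 0  t=0,i=6
  bits 01011000 = 88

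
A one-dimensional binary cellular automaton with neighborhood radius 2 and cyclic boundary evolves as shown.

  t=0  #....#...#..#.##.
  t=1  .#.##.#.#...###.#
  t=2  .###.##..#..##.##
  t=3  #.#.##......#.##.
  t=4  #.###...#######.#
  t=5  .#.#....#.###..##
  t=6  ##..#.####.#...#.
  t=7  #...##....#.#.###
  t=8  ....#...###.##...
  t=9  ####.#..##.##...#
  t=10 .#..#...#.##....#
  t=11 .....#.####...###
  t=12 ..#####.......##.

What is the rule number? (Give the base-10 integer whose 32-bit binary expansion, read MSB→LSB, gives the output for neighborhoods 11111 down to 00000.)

2355120615

  #####|#  b31=1 t=4,i=10
  ####.|.  b30=0 t=4,i=13
  ###.#|.  b29=0 t=1,i=14
  ###..|.  b28=0 t=4,i=4
  ##.##|#  b27=1 t=2,i=0
  ##.#.|#  b26=1 t=0,i=16
  ##..#|.  b25=0 t=2,i=7
  ##...|.  b24=0 t=3,i=6
  #.###|.  b23=0 t=2,i=1
  #.##.|#  b22=1 t=0,i=14
  #.#.#|#  b21=1 t=1,i=1
  #.#..|.  b20=0 t=0,i=0
  #..##|.  b19=0 t=2,i=11
  #..#.|.  b18=0 t=0,i=11
  #...#|.  b17=0 t=0,i=7
  #....|.  b16=0 t=0,i=2
  .####|.  b15=0 t=4,i=9
  .###.|#  b14=1 t=1,i=13
  .##.#|.  b13=0 t=0,i=15
  .##..|.  b12=0 t=2,i=6
  .#.##|#  b11=1 t=0,i=13
  .#.#.|.  b10=0 t=1,i=0
  .#..#|.  b9=0 t=0,i=10
  .#...|#  b8=1 t=0,i=1
  ..###|#  b7=1 t=1,i=12
  ..##.|#  b6=1 t=2,i=12
  ..#.#|#  b5=1 t=0,i=12
  ..#..|.  b4=0 t=0,i=5
  ...##|.  b3=0 t=1,i=11
  ...#.|#  b2=1 t=0,i=4
  ....#|#  b1=1 t=0,i=3
  .....|#  b0=1 t=3,i=8
  bits 10001100011000000100100111100111 = 2355120615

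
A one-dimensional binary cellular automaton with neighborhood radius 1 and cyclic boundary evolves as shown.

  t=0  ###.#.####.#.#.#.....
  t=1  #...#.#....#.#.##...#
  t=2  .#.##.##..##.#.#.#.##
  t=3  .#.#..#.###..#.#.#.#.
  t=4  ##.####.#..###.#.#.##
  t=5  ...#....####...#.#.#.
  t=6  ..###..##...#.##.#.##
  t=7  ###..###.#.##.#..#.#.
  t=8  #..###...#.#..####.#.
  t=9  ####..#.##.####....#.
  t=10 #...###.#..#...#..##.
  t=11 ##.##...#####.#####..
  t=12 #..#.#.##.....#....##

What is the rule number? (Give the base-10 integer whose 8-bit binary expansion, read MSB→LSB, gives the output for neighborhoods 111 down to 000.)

  nb ###: next=.  (t=0,i=1, bit7=0)
  nb ##.: next=.  (t=0,i=2, bit6=0)
  nb #.#: next=.  (t=0,i=3, bit5=0)
  nb #..: next=#  (t=0,i=16, bit4=1)
  nb .##: next=#  (t=0,i=0, bit3=1)
  nb .#.: next=#  (t=0,i=4, bit2=1)
  nb ..#: next=#  (t=0,i=20, bit1=1)
  nb ...: next=.  (t=0,i=17, bit0=0)
  bits 00011110 = 30

30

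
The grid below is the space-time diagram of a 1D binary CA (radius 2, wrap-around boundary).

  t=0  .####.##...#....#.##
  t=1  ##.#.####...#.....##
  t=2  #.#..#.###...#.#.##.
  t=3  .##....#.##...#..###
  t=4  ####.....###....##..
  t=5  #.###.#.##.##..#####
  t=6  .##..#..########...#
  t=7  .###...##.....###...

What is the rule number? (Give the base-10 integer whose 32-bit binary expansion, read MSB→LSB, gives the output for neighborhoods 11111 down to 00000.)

1608005065

  ##### -> .   bit 31 = 0  t=5,i=17
  ####. -> #   bit 30 = 1  t=0,i=3
  ###.# -> .   bit 29 = 0  t=0,i=4
  ###.. -> #   bit 28 = 1  t=1,i=8
  ##.## -> #   bit 27 = 1  t=0,i=0
  ##.#. -> #   bit 26 = 1  t=1,i=2
  ##..# -> #   bit 25 = 1  t=4,i=18
  ##... -> #   bit 24 = 1  t=0,i=8
  #.### -> #   bit 23 = 1  t=0,i=1
  #.##. -> #   bit 22 = 1  t=0,i=6
  #.#.# -> .   bit 21 = 0  t=1,i=3
  #.#.. -> #   bit 20 = 1  t=2,i=2
  #..## -> #   bit 19 = 1  t=3,i=16
  #..#. -> .   bit 18 = 0  t=2,i=4
  #...# -> .   bit 17 = 0  t=0,i=9
  #.... -> .   bit 16 = 0  t=0,i=13
  .#### -> .   bit 15 = 0  t=0,i=2
  .###. -> .   bit 14 = 0  t=2,i=8
  .##.# -> #   bit 13 = 1  t=0,i=19
  .##.. -> #   bit 12 = 1  t=0,i=7
  .#.## -> .   bit 11 = 0  t=0,i=17
  .#.#. -> #   bit 10 = 1  t=2,i=1
  .#..# -> .   bit 9 = 0  t=2,i=3
  .#... -> #   bit 8 = 1  t=0,i=12
  ..### -> #   bit 7 = 1  t=1,i=18
  ..##. -> #   bit 6 = 1  t=4,i=16
  ..#.# -> .   bit 5 = 0  t=0,i=16
  ..#.. -> .   bit 4 = 0  t=0,i=11
  ...## -> #   bit 3 = 1  t=1,i=17
  ...#. -> .   bit 2 = 0  t=0,i=10
  ....# -> .   bit 1 = 0  t=0,i=14
  ..... -> #   bit 0 = 1  t=1,i=15
  bits 01011111110110000011010111001001 = 1608005065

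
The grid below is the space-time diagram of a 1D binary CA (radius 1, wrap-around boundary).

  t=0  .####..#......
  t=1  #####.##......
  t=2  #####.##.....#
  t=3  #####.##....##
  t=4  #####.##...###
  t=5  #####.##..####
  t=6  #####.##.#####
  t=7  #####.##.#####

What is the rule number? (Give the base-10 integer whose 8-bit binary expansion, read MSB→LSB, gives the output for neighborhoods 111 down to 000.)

206

  nb ###: next=#  (t=0,i=2, bit7=1)
  nb ##.: next=#  (t=0,i=4, bit6=1)
  nb #.#: next=.  (t=1,i=5, bit5=0)
  nb #..: next=.  (t=0,i=5, bit4=0)
  nb .##: next=#  (t=0,i=1, bit3=1)
  nb .#.: next=#  (t=0,i=7, bit2=1)
  nb ..#: next=#  (t=0,i=0, bit1=1)
  nb ...: next=.  (t=0,i=9, bit0=0)
  bits 11001110 = 206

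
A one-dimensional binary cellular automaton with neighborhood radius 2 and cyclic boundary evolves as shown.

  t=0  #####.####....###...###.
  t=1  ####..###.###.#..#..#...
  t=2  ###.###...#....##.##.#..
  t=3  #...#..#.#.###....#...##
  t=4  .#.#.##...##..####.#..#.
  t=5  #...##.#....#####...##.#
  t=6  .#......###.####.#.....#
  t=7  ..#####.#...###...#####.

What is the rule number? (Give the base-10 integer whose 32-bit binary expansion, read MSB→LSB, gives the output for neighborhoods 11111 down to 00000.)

  #####|#  b31=1 t=0,i=2
  ####.|#  b30=1 t=0,i=3
  ###.#|.  b29=0 t=0,i=4
  ###..|.  b28=0 t=0,i=9
  ##.##|.  b27=0 t=0,i=5
  ##.#.|.  b26=0 t=1,i=13
  ##..#|#  b25=1 t=1,i=4
  ##...|#  b24=1 t=0,i=10
  #.###|#  b23=1 t=0,i=0
  #.##.|#  b22=1 t=2,i=18
  #.#.#|.  b21=0 t=3,i=9
  #.#..|.  b20=0 t=1,i=14
  #..##|#  b19=1 t=1,i=5
  #..#.|#  b18=1 t=1,i=16
  #...#|.  b17=0 t=0,i=18
  #....|#  b16=1 t=0,i=11
  .####|#  b15=1 t=0,i=1
  .###.|.  b14=0 t=0,i=15
  .##.#|.  b13=0 t=2,i=16
  .##..|.  b12=0 t=4,i=6
  .#.##|#  b11=1 t=3,i=10
  .#.#.|.  b10=0 t=3,i=8
  .#..#|#  b9=1 t=1,i=15
  .#...|#  b8=1 t=1,i=21
  ..###|#  b7=1 t=0,i=14
  ..##.|.  b6=0 t=2,i=15
  ..#.#|.  b5=0 t=3,i=7
  ..#..|.  b4=0 t=1,i=17
  ...##|.  b3=0 t=0,i=13
  ...#.|#  b2=1 t=2,i=9
  ....#|#  b1=1 t=0,i=12
  .....|#  b0=1 t=6,i=4
  bits 11000011110011011000101110000111 = 3285027719

3285027719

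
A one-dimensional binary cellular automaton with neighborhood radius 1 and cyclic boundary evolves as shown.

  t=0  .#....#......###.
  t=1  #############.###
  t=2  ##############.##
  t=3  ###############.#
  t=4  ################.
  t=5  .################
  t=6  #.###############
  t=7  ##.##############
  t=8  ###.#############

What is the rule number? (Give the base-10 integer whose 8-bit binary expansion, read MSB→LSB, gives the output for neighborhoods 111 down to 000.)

  ### -> #   bit 7 = 1  t=0,i=14
  ##. -> #   bit 6 = 1  t=0,i=15
  #.# -> #   bit 5 = 1  t=1,i=13
  #.. -> #   bit 4 = 1  t=0,i=2
  .## -> .   bit 3 = 0  t=0,i=13
  .#. -> #   bit 2 = 1  t=0,i=1
  ..# -> #   bit 1 = 1  t=0,i=0
  ... -> #   bit 0 = 1  t=0,i=3
  bits 11110111 = 247

247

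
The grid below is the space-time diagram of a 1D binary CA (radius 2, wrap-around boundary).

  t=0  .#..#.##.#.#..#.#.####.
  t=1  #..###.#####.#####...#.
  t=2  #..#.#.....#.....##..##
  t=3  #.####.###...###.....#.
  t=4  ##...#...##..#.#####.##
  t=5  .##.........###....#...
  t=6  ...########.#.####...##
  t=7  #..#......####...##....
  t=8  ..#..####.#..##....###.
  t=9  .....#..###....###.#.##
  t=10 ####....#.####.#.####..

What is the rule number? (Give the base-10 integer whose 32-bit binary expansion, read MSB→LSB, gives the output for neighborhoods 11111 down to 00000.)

892677283

  [31] ##### => .  t=1,i=9
  [30] ####. => .  t=0,i=20
  [29] ###.# => #  t=1,i=5
  [28] ###.. => #  t=0,i=21
  [27] ##.## => .  t=1,i=6
  [26] ##.#. => #  t=0,i=8
  [25] ##..# => .  t=0,i=22
  [24] ##... => #  t=1,i=18
  [23] #.### => .  t=0,i=18
  [22] #.##. => .  t=0,i=6
  [21] #.#.# => #  t=0,i=9
  [20] #.#.. => #  t=0,i=11
  [19] #..## => .  t=1,i=2
  [18] #..#. => #  t=0,i=0
  [17] #...# => .  t=1,i=19
  [16] #.... => #  t=2,i=7
  [15] .#### => .  t=0,i=19
  [14] .###. => .  t=1,i=4
  [13] .##.# => #  t=0,i=7
  [12] .##.. => .  t=2,i=18
  [11] .#.## => #  t=0,i=5
  [10] .#.#. => #  t=0,i=10
  [9] .#..# => .  t=0,i=2
  [8] .#... => .  t=2,i=6
  [7] ..### => #  t=1,i=3
  [6] ..##. => .  t=2,i=17
  [5] ..#.# => #  t=0,i=4
  [4] ..#.. => .  t=0,i=1
  [3] ...## => .  t=2,i=16
  [2] ...#. => .  t=1,i=20
  [1] ....# => #  t=2,i=9
  [0] ..... => #  t=2,i=8
  bits 00110101001101010010110010100011 = 892677283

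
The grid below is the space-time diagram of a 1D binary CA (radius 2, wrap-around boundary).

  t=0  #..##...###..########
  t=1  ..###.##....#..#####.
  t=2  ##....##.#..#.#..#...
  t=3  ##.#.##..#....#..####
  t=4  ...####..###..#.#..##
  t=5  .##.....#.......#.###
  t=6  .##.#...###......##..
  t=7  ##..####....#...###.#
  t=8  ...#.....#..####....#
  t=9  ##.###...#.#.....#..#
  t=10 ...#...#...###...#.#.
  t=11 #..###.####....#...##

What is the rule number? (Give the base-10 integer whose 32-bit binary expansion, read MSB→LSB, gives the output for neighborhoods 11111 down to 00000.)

2163939672

  #####|#  b31=1 t=0,i=15
  ####.|.  b30=0 t=0,i=20
  ###.#|.  b29=0 t=1,i=4
  ###..|.  b28=0 t=0,i=0
  ##.##|.  b27=0 t=1,i=5
  ##.#.|.  b26=0 t=2,i=8
  ##..#|.  b25=0 t=0,i=1
  ##...|.  b24=0 t=0,i=5
  #.###|#  b23=1 t=5,i=18
  #.##.|#  b22=1 t=1,i=6
  #.#.#|#  b21=1 t=3,i=3
  #.#..|#  b20=1 t=2,i=9
  #..##|#  b19=1 t=0,i=2
  #..#.|.  b18=0 t=2,i=11
  #...#|#  b17=1 t=0,i=6
  #....|#  b16=1 t=1,i=9
  .####|.  b15=0 t=0,i=14
  .###.|.  b14=0 t=0,i=9
  .##.#|.  b13=0 t=2,i=7
  .##..|#  b12=1 t=0,i=4
  .#.##|#  b11=1 t=3,i=4
  .#.#.|.  b10=0 t=2,i=13
  .#..#|.  b9=0 t=1,i=13
  .#...|#  b8=1 t=2,i=18
  ..###|.  b7=0 t=0,i=8
  ..##.|#  b6=1 t=0,i=3
  ..#.#|.  b5=0 t=2,i=12
  ..#..|#  b4=1 t=1,i=12
  ...##|#  b3=1 t=0,i=7
  ...#.|.  b2=0 t=1,i=11
  ....#|.  b1=0 t=1,i=10
  .....|.  b0=0 t=5,i=5
  bits 10000000111110110001100101011000 = 2163939672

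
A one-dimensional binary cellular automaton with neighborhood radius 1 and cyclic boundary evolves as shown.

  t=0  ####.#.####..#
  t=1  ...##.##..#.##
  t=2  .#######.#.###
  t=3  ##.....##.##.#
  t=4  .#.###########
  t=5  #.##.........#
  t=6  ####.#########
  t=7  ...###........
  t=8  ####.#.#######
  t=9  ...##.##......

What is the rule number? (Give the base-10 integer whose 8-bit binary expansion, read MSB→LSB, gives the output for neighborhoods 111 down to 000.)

107

  nb ###: next=.  (t=0,i=0, bit7=0)
  nb ##.: next=#  (t=0,i=3, bit6=1)
  nb #.#: next=#  (t=0,i=4, bit5=1)
  nb #..: next=.  (t=0,i=11, bit4=0)
  nb .##: next=#  (t=0,i=7, bit3=1)
  nb .#.: next=.  (t=0,i=5, bit2=0)
  nb ..#: next=#  (t=0,i=12, bit1=1)
  nb ...: next=#  (t=1,i=1, bit0=1)
  bits 01101011 = 107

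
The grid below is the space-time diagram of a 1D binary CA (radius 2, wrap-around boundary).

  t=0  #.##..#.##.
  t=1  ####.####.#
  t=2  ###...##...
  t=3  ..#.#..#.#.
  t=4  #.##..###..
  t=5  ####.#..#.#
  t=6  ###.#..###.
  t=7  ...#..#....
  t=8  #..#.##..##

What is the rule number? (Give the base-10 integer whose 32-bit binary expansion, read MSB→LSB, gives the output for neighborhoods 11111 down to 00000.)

3564018737

  #####|#  b31=1 t=1,i=1
  ####.|#  b30=1 t=1,i=2
  ###.#|.  b29=0 t=1,i=3
  ###..|#  b28=1 t=2,i=2
  ##.##|.  b27=0 t=1,i=4
  ##.#.|#  b26=1 t=0,i=10
  ##..#|.  b25=0 t=0,i=4
  ##...|.  b24=0 t=2,i=3
  #.###|.  b23=0 t=1,i=5
  #.##.|#  b22=1 t=0,i=2
  #.#.#|#  b21=1 t=0,i=0
  #.#..|.  b20=0 t=3,i=4
  #..##|#  b19=1 t=4,i=5
  #..#.|#  b18=1 t=0,i=5
  #...#|#  b17=1 t=2,i=4
  #....|.  b16=0 t=7,i=8
  .####|#  b15=1 t=1,i=0
  .###.|.  b14=0 t=2,i=1
  .##.#|.  b13=0 t=0,i=9
  .##..|#  b12=1 t=0,i=3
  .#.##|#  b11=1 t=0,i=1
  .#.#.|#  b10=1 t=3,i=3
  .#..#|.  b9=0 t=3,i=5
  .#...|.  b8=0 t=3,i=10
  ..###|.  b7=0 t=2,i=0
  ..##.|.  b6=0 t=2,i=6
  ..#.#|#  b5=1 t=0,i=6
  ..#..|#  b4=1 t=7,i=3
  ...##|.  b3=0 t=2,i=5
  ...#.|.  b2=0 t=3,i=1
  ....#|.  b1=0 t=7,i=1
  .....|#  b0=1 t=7,i=0
  bits 11010100011011101001110000110001 = 3564018737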